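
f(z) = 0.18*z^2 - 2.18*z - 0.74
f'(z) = 0.36*z - 2.18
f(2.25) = -4.73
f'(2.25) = -1.37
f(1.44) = -3.51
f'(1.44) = -1.66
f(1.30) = -3.27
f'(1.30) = -1.71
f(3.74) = -6.38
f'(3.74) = -0.83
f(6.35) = -7.32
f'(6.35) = 0.11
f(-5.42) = 16.36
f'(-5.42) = -4.13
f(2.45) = -5.00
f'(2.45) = -1.30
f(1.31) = -3.29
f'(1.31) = -1.71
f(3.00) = -5.66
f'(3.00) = -1.10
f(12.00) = -0.98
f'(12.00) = 2.14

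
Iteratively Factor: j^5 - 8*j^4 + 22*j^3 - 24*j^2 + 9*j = (j)*(j^4 - 8*j^3 + 22*j^2 - 24*j + 9) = j*(j - 1)*(j^3 - 7*j^2 + 15*j - 9) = j*(j - 3)*(j - 1)*(j^2 - 4*j + 3) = j*(j - 3)*(j - 1)^2*(j - 3)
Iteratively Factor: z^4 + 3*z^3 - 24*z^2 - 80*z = (z + 4)*(z^3 - z^2 - 20*z) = (z - 5)*(z + 4)*(z^2 + 4*z) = z*(z - 5)*(z + 4)*(z + 4)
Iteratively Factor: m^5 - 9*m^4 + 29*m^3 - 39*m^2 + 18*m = (m - 3)*(m^4 - 6*m^3 + 11*m^2 - 6*m) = (m - 3)^2*(m^3 - 3*m^2 + 2*m) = (m - 3)^2*(m - 1)*(m^2 - 2*m) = (m - 3)^2*(m - 2)*(m - 1)*(m)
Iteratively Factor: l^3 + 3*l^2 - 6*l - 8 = (l - 2)*(l^2 + 5*l + 4) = (l - 2)*(l + 4)*(l + 1)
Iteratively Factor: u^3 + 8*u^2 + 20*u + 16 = (u + 2)*(u^2 + 6*u + 8) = (u + 2)^2*(u + 4)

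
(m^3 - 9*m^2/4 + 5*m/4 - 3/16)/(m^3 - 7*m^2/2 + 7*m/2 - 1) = (8*m^2 - 14*m + 3)/(8*(m^2 - 3*m + 2))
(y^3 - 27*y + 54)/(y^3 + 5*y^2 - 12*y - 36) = (y - 3)/(y + 2)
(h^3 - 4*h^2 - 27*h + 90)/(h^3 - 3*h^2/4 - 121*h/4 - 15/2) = 4*(h - 3)/(4*h + 1)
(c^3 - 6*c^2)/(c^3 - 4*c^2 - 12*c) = c/(c + 2)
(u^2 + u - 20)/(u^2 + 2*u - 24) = (u + 5)/(u + 6)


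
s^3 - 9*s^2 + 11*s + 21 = (s - 7)*(s - 3)*(s + 1)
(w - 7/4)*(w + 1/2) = w^2 - 5*w/4 - 7/8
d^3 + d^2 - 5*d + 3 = (d - 1)^2*(d + 3)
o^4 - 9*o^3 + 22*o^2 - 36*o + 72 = (o - 6)*(o - 3)*(o - 2*I)*(o + 2*I)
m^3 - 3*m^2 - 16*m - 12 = (m - 6)*(m + 1)*(m + 2)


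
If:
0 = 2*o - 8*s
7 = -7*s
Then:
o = -4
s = -1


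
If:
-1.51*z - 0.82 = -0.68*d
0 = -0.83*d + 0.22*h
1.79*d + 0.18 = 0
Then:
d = -0.10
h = -0.38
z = -0.59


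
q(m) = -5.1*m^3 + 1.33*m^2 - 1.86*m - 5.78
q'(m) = -15.3*m^2 + 2.66*m - 1.86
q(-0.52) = -3.74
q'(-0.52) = -7.38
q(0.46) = -6.85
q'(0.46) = -3.87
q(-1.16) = 6.13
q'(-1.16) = -25.53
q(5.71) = -922.50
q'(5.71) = -485.51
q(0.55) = -7.25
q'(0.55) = -5.03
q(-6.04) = 1177.75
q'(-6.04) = -576.09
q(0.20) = -6.14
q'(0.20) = -1.94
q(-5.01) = 678.25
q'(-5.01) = -399.22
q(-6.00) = 1154.86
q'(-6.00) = -568.62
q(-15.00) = 17533.87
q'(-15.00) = -3484.26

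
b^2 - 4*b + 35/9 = (b - 7/3)*(b - 5/3)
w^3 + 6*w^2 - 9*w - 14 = (w - 2)*(w + 1)*(w + 7)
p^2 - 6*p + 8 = (p - 4)*(p - 2)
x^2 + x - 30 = (x - 5)*(x + 6)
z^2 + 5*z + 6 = (z + 2)*(z + 3)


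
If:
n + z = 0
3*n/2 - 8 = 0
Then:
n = 16/3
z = -16/3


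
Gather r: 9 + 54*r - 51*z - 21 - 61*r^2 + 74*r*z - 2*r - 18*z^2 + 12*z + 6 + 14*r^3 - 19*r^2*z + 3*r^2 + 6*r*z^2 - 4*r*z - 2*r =14*r^3 + r^2*(-19*z - 58) + r*(6*z^2 + 70*z + 50) - 18*z^2 - 39*z - 6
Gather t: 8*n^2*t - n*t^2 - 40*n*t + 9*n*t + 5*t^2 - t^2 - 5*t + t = t^2*(4 - n) + t*(8*n^2 - 31*n - 4)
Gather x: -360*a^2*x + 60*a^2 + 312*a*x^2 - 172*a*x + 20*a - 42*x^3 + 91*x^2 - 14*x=60*a^2 + 20*a - 42*x^3 + x^2*(312*a + 91) + x*(-360*a^2 - 172*a - 14)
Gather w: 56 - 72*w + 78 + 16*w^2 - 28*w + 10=16*w^2 - 100*w + 144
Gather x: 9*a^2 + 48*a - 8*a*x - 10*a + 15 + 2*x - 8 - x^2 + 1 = 9*a^2 + 38*a - x^2 + x*(2 - 8*a) + 8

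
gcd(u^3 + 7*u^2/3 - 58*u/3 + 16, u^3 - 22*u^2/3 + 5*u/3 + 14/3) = u - 1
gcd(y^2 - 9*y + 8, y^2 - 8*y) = y - 8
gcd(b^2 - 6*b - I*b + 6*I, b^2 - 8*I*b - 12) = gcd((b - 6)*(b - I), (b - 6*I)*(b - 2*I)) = 1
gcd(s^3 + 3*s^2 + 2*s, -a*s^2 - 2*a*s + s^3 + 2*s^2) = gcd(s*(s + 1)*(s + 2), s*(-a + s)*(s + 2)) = s^2 + 2*s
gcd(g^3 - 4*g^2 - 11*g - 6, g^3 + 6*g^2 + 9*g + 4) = g^2 + 2*g + 1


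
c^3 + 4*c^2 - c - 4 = (c - 1)*(c + 1)*(c + 4)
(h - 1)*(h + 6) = h^2 + 5*h - 6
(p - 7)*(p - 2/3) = p^2 - 23*p/3 + 14/3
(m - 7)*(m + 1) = m^2 - 6*m - 7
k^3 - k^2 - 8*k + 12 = (k - 2)^2*(k + 3)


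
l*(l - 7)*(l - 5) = l^3 - 12*l^2 + 35*l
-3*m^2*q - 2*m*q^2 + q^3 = q*(-3*m + q)*(m + q)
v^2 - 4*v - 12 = (v - 6)*(v + 2)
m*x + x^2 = x*(m + x)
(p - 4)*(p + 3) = p^2 - p - 12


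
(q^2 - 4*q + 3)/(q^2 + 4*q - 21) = (q - 1)/(q + 7)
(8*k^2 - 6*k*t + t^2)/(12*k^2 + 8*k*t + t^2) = (8*k^2 - 6*k*t + t^2)/(12*k^2 + 8*k*t + t^2)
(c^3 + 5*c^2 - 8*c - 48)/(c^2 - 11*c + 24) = (c^2 + 8*c + 16)/(c - 8)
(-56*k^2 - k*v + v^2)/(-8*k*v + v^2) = (7*k + v)/v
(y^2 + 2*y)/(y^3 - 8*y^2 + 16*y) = (y + 2)/(y^2 - 8*y + 16)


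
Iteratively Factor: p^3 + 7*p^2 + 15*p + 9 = (p + 3)*(p^2 + 4*p + 3) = (p + 1)*(p + 3)*(p + 3)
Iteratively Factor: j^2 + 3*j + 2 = (j + 2)*(j + 1)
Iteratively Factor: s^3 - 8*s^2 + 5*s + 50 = (s - 5)*(s^2 - 3*s - 10) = (s - 5)*(s + 2)*(s - 5)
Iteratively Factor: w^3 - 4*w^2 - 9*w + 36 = (w - 3)*(w^2 - w - 12) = (w - 4)*(w - 3)*(w + 3)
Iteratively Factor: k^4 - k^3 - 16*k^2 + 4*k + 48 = (k - 2)*(k^3 + k^2 - 14*k - 24) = (k - 4)*(k - 2)*(k^2 + 5*k + 6) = (k - 4)*(k - 2)*(k + 2)*(k + 3)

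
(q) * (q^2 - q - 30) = q^3 - q^2 - 30*q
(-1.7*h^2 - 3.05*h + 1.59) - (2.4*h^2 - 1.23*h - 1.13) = -4.1*h^2 - 1.82*h + 2.72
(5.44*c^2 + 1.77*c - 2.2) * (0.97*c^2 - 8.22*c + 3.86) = 5.2768*c^4 - 42.9999*c^3 + 4.315*c^2 + 24.9162*c - 8.492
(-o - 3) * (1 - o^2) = o^3 + 3*o^2 - o - 3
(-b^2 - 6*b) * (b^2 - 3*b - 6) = -b^4 - 3*b^3 + 24*b^2 + 36*b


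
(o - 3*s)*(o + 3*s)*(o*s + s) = o^3*s + o^2*s - 9*o*s^3 - 9*s^3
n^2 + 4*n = n*(n + 4)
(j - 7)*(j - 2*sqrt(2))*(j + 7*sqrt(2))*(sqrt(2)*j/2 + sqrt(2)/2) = sqrt(2)*j^4/2 - 3*sqrt(2)*j^3 + 5*j^3 - 30*j^2 - 35*sqrt(2)*j^2/2 - 35*j + 84*sqrt(2)*j + 98*sqrt(2)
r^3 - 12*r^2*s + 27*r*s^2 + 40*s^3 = (r - 8*s)*(r - 5*s)*(r + s)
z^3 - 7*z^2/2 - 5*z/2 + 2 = (z - 4)*(z - 1/2)*(z + 1)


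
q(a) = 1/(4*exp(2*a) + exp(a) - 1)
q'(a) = (-8*exp(2*a) - exp(a))/(4*exp(2*a) + exp(a) - 1)^2 = (-8*exp(a) - 1)*exp(a)/(4*exp(2*a) + exp(a) - 1)^2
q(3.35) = 0.00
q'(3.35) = -0.00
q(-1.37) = -2.05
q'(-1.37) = -3.24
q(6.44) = 0.00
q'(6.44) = -0.00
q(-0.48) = 0.87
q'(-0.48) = -2.78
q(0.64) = 0.07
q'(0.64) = -0.13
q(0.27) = 0.14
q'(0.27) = -0.29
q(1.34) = 0.02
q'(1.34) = -0.03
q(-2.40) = -1.14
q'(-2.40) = -0.20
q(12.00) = 0.00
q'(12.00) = 0.00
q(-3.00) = -1.06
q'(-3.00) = -0.08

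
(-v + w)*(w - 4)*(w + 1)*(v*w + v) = -v^2*w^3 + 2*v^2*w^2 + 7*v^2*w + 4*v^2 + v*w^4 - 2*v*w^3 - 7*v*w^2 - 4*v*w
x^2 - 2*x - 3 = (x - 3)*(x + 1)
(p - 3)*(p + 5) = p^2 + 2*p - 15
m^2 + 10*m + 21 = (m + 3)*(m + 7)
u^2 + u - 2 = (u - 1)*(u + 2)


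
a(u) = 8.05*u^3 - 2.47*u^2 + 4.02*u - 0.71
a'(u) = 24.15*u^2 - 4.94*u + 4.02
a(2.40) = 105.99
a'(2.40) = 131.27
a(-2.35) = -128.27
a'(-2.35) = 149.00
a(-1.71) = -55.06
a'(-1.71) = 83.08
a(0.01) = -0.67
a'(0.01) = 3.97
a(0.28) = 0.40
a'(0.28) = 4.53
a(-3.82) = -500.84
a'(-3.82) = 375.30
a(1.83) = 47.71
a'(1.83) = 75.86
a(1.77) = 43.31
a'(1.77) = 70.94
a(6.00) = 1673.29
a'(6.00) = 843.78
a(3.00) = 206.47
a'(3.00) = 206.55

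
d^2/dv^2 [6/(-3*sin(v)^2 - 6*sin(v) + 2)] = 36*(6*sin(v)^4 + 9*sin(v)^3 + sin(v)^2 - 16*sin(v) - 14)/(3*sin(v)^2 + 6*sin(v) - 2)^3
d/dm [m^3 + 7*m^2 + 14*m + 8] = 3*m^2 + 14*m + 14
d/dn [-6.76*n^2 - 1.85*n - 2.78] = -13.52*n - 1.85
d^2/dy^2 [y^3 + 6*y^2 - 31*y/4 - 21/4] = 6*y + 12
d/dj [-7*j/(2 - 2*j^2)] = 7*(-j^2 - 1)/(2*(j^4 - 2*j^2 + 1))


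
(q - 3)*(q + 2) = q^2 - q - 6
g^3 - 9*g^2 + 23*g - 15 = (g - 5)*(g - 3)*(g - 1)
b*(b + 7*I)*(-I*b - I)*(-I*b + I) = -b^4 - 7*I*b^3 + b^2 + 7*I*b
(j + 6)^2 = j^2 + 12*j + 36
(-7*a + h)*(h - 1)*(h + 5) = -7*a*h^2 - 28*a*h + 35*a + h^3 + 4*h^2 - 5*h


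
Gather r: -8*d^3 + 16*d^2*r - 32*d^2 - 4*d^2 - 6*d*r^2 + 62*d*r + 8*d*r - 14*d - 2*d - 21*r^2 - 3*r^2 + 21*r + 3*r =-8*d^3 - 36*d^2 - 16*d + r^2*(-6*d - 24) + r*(16*d^2 + 70*d + 24)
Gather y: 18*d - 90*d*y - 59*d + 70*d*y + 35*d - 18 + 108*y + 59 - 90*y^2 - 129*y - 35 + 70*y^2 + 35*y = -6*d - 20*y^2 + y*(14 - 20*d) + 6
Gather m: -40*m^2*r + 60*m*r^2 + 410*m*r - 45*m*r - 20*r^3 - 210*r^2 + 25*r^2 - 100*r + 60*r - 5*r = -40*m^2*r + m*(60*r^2 + 365*r) - 20*r^3 - 185*r^2 - 45*r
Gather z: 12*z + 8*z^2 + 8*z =8*z^2 + 20*z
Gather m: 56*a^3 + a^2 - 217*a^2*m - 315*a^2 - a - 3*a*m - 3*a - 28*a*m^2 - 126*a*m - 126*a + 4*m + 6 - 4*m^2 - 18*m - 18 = 56*a^3 - 314*a^2 - 130*a + m^2*(-28*a - 4) + m*(-217*a^2 - 129*a - 14) - 12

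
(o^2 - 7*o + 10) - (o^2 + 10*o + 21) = -17*o - 11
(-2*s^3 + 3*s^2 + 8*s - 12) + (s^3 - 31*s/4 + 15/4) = -s^3 + 3*s^2 + s/4 - 33/4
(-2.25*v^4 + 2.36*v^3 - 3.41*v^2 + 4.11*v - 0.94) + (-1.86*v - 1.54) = -2.25*v^4 + 2.36*v^3 - 3.41*v^2 + 2.25*v - 2.48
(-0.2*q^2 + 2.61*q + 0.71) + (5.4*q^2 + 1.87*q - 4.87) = 5.2*q^2 + 4.48*q - 4.16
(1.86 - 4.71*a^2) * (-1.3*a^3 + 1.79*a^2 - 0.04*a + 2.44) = 6.123*a^5 - 8.4309*a^4 - 2.2296*a^3 - 8.163*a^2 - 0.0744*a + 4.5384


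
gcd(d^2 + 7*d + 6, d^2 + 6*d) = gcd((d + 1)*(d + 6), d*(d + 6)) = d + 6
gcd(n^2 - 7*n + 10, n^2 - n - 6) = 1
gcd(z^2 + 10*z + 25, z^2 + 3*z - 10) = z + 5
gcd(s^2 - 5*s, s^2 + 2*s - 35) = s - 5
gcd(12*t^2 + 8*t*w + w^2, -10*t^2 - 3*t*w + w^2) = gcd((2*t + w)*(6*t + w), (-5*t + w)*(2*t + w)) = 2*t + w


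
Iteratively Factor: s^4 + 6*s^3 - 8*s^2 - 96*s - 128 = (s + 4)*(s^3 + 2*s^2 - 16*s - 32) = (s + 2)*(s + 4)*(s^2 - 16) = (s - 4)*(s + 2)*(s + 4)*(s + 4)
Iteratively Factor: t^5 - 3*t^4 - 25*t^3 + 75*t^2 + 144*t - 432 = (t + 3)*(t^4 - 6*t^3 - 7*t^2 + 96*t - 144) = (t - 3)*(t + 3)*(t^3 - 3*t^2 - 16*t + 48) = (t - 3)*(t + 3)*(t + 4)*(t^2 - 7*t + 12) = (t - 4)*(t - 3)*(t + 3)*(t + 4)*(t - 3)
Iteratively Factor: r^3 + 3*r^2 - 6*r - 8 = (r + 1)*(r^2 + 2*r - 8) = (r - 2)*(r + 1)*(r + 4)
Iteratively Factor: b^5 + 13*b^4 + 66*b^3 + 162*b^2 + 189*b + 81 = (b + 3)*(b^4 + 10*b^3 + 36*b^2 + 54*b + 27) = (b + 3)^2*(b^3 + 7*b^2 + 15*b + 9) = (b + 3)^3*(b^2 + 4*b + 3) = (b + 3)^4*(b + 1)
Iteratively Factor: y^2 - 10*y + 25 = (y - 5)*(y - 5)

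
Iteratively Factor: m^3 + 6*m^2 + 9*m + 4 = (m + 1)*(m^2 + 5*m + 4) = (m + 1)^2*(m + 4)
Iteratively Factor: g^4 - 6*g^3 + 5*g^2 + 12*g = (g - 4)*(g^3 - 2*g^2 - 3*g) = (g - 4)*(g - 3)*(g^2 + g) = (g - 4)*(g - 3)*(g + 1)*(g)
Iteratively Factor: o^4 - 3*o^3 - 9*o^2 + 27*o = (o)*(o^3 - 3*o^2 - 9*o + 27) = o*(o - 3)*(o^2 - 9) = o*(o - 3)*(o + 3)*(o - 3)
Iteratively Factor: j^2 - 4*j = (j - 4)*(j)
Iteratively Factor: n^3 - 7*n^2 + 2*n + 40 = (n + 2)*(n^2 - 9*n + 20) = (n - 4)*(n + 2)*(n - 5)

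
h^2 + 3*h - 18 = (h - 3)*(h + 6)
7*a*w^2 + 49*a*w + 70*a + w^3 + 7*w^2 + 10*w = (7*a + w)*(w + 2)*(w + 5)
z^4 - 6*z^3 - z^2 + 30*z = z*(z - 5)*(z - 3)*(z + 2)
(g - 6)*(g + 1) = g^2 - 5*g - 6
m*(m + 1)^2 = m^3 + 2*m^2 + m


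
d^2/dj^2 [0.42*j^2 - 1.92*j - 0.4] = 0.840000000000000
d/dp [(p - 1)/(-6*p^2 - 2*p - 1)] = 3*(2*p^2 - 4*p - 1)/(36*p^4 + 24*p^3 + 16*p^2 + 4*p + 1)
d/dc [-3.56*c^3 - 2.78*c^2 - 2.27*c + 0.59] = -10.68*c^2 - 5.56*c - 2.27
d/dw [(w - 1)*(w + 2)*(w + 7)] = 3*w^2 + 16*w + 5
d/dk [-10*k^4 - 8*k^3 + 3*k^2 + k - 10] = -40*k^3 - 24*k^2 + 6*k + 1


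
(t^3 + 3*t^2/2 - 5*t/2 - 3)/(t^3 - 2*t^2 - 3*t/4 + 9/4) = 2*(t + 2)/(2*t - 3)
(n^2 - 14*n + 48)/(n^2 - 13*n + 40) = (n - 6)/(n - 5)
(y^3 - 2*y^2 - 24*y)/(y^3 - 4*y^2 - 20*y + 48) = y/(y - 2)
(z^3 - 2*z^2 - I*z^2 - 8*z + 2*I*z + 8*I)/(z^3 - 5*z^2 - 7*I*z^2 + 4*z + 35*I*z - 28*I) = (z^2 + z*(2 - I) - 2*I)/(z^2 - z*(1 + 7*I) + 7*I)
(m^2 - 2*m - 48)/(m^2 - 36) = (m - 8)/(m - 6)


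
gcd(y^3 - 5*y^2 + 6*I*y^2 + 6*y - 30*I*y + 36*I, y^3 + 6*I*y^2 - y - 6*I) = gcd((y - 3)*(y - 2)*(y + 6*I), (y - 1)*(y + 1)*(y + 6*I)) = y + 6*I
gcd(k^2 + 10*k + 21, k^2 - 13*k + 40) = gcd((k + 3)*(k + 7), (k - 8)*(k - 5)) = 1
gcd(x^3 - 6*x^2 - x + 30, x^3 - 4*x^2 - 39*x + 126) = x - 3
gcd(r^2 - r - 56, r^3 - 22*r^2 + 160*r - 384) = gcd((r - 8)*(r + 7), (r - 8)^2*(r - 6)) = r - 8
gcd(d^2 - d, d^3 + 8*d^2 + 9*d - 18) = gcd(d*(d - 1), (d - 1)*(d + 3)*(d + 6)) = d - 1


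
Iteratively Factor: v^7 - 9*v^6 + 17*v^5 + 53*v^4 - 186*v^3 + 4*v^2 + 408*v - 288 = (v - 1)*(v^6 - 8*v^5 + 9*v^4 + 62*v^3 - 124*v^2 - 120*v + 288) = (v - 1)*(v + 2)*(v^5 - 10*v^4 + 29*v^3 + 4*v^2 - 132*v + 144) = (v - 3)*(v - 1)*(v + 2)*(v^4 - 7*v^3 + 8*v^2 + 28*v - 48) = (v - 3)^2*(v - 1)*(v + 2)*(v^3 - 4*v^2 - 4*v + 16) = (v - 3)^2*(v - 1)*(v + 2)^2*(v^2 - 6*v + 8) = (v - 4)*(v - 3)^2*(v - 1)*(v + 2)^2*(v - 2)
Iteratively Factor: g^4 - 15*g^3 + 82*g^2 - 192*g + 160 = (g - 4)*(g^3 - 11*g^2 + 38*g - 40) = (g - 5)*(g - 4)*(g^2 - 6*g + 8) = (g - 5)*(g - 4)*(g - 2)*(g - 4)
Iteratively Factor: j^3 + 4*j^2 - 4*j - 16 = (j - 2)*(j^2 + 6*j + 8) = (j - 2)*(j + 2)*(j + 4)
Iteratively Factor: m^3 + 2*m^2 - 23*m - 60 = (m + 3)*(m^2 - m - 20) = (m - 5)*(m + 3)*(m + 4)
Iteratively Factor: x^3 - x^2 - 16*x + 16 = (x + 4)*(x^2 - 5*x + 4) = (x - 4)*(x + 4)*(x - 1)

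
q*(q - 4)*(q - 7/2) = q^3 - 15*q^2/2 + 14*q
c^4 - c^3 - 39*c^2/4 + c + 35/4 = (c - 7/2)*(c - 1)*(c + 1)*(c + 5/2)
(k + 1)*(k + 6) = k^2 + 7*k + 6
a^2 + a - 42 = (a - 6)*(a + 7)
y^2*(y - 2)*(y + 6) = y^4 + 4*y^3 - 12*y^2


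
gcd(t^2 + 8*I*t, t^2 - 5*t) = t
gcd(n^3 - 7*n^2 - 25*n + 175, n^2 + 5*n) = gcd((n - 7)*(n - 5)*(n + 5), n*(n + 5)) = n + 5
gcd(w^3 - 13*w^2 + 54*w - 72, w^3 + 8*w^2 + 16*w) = 1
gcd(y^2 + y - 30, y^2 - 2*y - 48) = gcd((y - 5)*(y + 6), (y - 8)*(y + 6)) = y + 6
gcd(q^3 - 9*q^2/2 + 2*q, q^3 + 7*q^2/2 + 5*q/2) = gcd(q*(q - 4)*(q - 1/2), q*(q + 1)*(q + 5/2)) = q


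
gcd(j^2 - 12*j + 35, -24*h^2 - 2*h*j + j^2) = 1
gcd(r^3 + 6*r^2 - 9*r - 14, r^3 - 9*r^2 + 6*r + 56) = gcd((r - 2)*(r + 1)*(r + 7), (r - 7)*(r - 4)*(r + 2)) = 1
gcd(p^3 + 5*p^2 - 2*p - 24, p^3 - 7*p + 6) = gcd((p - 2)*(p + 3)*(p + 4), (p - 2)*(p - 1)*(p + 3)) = p^2 + p - 6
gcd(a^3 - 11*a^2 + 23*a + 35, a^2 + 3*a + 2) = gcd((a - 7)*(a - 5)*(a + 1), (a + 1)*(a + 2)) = a + 1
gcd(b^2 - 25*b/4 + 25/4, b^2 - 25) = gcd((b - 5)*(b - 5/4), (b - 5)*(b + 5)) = b - 5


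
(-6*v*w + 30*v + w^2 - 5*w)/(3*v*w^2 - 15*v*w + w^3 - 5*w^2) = (-6*v + w)/(w*(3*v + w))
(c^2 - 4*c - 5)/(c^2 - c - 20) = (c + 1)/(c + 4)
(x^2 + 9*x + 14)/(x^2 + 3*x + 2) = (x + 7)/(x + 1)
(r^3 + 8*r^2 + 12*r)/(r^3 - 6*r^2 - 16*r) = (r + 6)/(r - 8)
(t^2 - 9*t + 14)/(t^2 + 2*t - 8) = (t - 7)/(t + 4)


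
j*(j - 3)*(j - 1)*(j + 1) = j^4 - 3*j^3 - j^2 + 3*j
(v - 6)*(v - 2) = v^2 - 8*v + 12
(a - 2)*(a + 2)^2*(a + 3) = a^4 + 5*a^3 + 2*a^2 - 20*a - 24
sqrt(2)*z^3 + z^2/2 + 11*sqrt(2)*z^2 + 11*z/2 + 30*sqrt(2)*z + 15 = (z + 5)*(z + 6)*(sqrt(2)*z + 1/2)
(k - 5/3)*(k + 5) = k^2 + 10*k/3 - 25/3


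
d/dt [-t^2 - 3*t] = -2*t - 3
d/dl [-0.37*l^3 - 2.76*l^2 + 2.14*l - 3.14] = -1.11*l^2 - 5.52*l + 2.14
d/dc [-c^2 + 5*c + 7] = 5 - 2*c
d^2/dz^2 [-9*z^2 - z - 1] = -18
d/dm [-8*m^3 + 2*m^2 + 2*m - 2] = -24*m^2 + 4*m + 2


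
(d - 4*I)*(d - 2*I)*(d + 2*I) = d^3 - 4*I*d^2 + 4*d - 16*I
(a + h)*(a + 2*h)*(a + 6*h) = a^3 + 9*a^2*h + 20*a*h^2 + 12*h^3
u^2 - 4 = (u - 2)*(u + 2)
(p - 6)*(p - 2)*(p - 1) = p^3 - 9*p^2 + 20*p - 12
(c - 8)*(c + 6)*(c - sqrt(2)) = c^3 - 2*c^2 - sqrt(2)*c^2 - 48*c + 2*sqrt(2)*c + 48*sqrt(2)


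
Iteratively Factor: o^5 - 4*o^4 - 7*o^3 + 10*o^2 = (o)*(o^4 - 4*o^3 - 7*o^2 + 10*o) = o*(o + 2)*(o^3 - 6*o^2 + 5*o) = o*(o - 1)*(o + 2)*(o^2 - 5*o) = o^2*(o - 1)*(o + 2)*(o - 5)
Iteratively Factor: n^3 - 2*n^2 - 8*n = (n - 4)*(n^2 + 2*n) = n*(n - 4)*(n + 2)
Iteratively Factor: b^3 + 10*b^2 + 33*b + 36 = (b + 4)*(b^2 + 6*b + 9) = (b + 3)*(b + 4)*(b + 3)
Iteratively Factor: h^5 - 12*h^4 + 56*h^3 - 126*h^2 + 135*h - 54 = (h - 1)*(h^4 - 11*h^3 + 45*h^2 - 81*h + 54) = (h - 3)*(h - 1)*(h^3 - 8*h^2 + 21*h - 18) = (h - 3)^2*(h - 1)*(h^2 - 5*h + 6) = (h - 3)^2*(h - 2)*(h - 1)*(h - 3)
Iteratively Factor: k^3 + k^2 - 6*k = (k)*(k^2 + k - 6) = k*(k + 3)*(k - 2)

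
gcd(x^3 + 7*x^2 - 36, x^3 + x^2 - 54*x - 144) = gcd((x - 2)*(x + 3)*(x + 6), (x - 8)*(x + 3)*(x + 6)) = x^2 + 9*x + 18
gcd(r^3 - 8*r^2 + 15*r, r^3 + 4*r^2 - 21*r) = r^2 - 3*r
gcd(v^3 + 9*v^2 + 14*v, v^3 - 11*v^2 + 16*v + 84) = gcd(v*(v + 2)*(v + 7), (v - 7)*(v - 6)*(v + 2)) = v + 2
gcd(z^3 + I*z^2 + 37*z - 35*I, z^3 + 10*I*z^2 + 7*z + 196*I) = z + 7*I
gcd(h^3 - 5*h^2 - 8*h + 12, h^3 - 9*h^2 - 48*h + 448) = 1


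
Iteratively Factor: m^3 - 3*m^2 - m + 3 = (m + 1)*(m^2 - 4*m + 3) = (m - 1)*(m + 1)*(m - 3)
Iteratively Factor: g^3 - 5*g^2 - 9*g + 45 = (g - 3)*(g^2 - 2*g - 15) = (g - 5)*(g - 3)*(g + 3)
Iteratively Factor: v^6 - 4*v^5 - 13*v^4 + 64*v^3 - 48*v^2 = (v - 4)*(v^5 - 13*v^3 + 12*v^2) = (v - 4)*(v - 1)*(v^4 + v^3 - 12*v^2) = v*(v - 4)*(v - 1)*(v^3 + v^2 - 12*v) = v*(v - 4)*(v - 1)*(v + 4)*(v^2 - 3*v) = v*(v - 4)*(v - 3)*(v - 1)*(v + 4)*(v)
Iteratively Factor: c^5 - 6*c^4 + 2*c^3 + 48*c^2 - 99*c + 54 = (c - 2)*(c^4 - 4*c^3 - 6*c^2 + 36*c - 27) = (c - 3)*(c - 2)*(c^3 - c^2 - 9*c + 9) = (c - 3)*(c - 2)*(c - 1)*(c^2 - 9) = (c - 3)*(c - 2)*(c - 1)*(c + 3)*(c - 3)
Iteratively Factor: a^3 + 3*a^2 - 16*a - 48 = (a + 3)*(a^2 - 16) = (a - 4)*(a + 3)*(a + 4)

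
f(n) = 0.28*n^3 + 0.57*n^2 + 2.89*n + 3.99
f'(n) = 0.84*n^2 + 1.14*n + 2.89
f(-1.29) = 0.61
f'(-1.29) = 2.82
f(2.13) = 15.44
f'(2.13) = 9.13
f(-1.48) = 0.05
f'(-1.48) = 3.04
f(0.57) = 5.87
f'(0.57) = 3.81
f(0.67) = 6.27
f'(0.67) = 4.03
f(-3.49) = -11.06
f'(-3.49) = 9.14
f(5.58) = 86.51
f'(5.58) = 35.41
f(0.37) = 5.15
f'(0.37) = 3.43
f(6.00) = 102.33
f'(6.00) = 39.97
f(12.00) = 604.59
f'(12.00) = 137.53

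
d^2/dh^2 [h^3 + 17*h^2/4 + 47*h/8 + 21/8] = 6*h + 17/2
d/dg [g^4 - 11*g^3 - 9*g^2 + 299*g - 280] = 4*g^3 - 33*g^2 - 18*g + 299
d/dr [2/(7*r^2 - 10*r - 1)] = 4*(5 - 7*r)/(-7*r^2 + 10*r + 1)^2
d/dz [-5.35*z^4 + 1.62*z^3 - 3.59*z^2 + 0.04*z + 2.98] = -21.4*z^3 + 4.86*z^2 - 7.18*z + 0.04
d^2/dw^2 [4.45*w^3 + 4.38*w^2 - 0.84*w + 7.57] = 26.7*w + 8.76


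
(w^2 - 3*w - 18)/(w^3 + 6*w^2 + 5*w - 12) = (w - 6)/(w^2 + 3*w - 4)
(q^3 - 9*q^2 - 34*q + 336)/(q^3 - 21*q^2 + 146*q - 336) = (q + 6)/(q - 6)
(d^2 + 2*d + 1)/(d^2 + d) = (d + 1)/d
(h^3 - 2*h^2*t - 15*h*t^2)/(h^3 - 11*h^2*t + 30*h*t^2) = (-h - 3*t)/(-h + 6*t)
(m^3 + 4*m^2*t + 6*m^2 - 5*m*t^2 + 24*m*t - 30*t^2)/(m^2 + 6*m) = m + 4*t - 5*t^2/m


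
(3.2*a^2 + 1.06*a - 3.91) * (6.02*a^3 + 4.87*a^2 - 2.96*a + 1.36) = 19.264*a^5 + 21.9652*a^4 - 27.848*a^3 - 17.8273*a^2 + 13.0152*a - 5.3176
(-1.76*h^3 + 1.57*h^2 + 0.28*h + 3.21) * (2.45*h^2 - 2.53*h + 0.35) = -4.312*h^5 + 8.2993*h^4 - 3.9021*h^3 + 7.7056*h^2 - 8.0233*h + 1.1235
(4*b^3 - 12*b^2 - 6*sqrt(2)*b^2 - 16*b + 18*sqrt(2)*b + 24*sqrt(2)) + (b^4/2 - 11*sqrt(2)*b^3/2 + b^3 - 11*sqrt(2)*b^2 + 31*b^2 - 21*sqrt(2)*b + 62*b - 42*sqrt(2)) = b^4/2 - 11*sqrt(2)*b^3/2 + 5*b^3 - 17*sqrt(2)*b^2 + 19*b^2 - 3*sqrt(2)*b + 46*b - 18*sqrt(2)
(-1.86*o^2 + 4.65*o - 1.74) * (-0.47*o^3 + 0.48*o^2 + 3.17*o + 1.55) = 0.8742*o^5 - 3.0783*o^4 - 2.8464*o^3 + 11.0223*o^2 + 1.6917*o - 2.697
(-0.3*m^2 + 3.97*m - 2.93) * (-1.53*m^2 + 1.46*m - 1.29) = 0.459*m^4 - 6.5121*m^3 + 10.6661*m^2 - 9.3991*m + 3.7797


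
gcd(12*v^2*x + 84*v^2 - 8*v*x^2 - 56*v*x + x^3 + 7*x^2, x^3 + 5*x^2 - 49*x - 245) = x + 7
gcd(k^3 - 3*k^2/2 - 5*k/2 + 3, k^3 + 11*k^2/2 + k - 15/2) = k^2 + k/2 - 3/2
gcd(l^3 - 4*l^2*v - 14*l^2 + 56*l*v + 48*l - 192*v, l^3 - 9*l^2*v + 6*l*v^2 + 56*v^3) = -l + 4*v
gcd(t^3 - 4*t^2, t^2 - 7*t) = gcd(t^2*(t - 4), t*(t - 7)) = t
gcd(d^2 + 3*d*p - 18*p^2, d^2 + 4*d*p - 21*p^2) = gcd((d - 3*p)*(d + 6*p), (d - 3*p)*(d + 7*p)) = -d + 3*p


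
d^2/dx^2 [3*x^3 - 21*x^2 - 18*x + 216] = 18*x - 42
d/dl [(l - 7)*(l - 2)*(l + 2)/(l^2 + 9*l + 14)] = (l^2 + 14*l - 77)/(l^2 + 14*l + 49)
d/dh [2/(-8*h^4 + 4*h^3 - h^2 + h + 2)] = 2*(32*h^3 - 12*h^2 + 2*h - 1)/(-8*h^4 + 4*h^3 - h^2 + h + 2)^2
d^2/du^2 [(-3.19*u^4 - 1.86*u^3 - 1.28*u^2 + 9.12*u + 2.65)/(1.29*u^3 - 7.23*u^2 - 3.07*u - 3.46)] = (-1.4210854715202e-14*u^8 + 1.13686837721616e-13*u^7 - 397.723236*u^6 - 463.400226*u^5 - 1246.671834*u^4 + 122.920436*u^3 + 871.94958*u^2 - 1078.581582*u - 307.027994)/(2.146689*u^9 - 36.094329*u^8 + 186.969762*u^7 - 223.408611*u^6 - 251.336754*u^5 - 664.802955*u^4 - 443.395387*u^3 - 357.494466*u^2 - 110.258436*u - 41.421736)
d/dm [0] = 0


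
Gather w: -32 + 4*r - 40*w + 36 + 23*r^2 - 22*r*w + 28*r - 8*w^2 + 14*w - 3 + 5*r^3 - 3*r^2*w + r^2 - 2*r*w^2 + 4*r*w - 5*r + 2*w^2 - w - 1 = 5*r^3 + 24*r^2 + 27*r + w^2*(-2*r - 6) + w*(-3*r^2 - 18*r - 27)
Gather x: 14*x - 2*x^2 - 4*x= -2*x^2 + 10*x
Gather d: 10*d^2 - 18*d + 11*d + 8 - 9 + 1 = 10*d^2 - 7*d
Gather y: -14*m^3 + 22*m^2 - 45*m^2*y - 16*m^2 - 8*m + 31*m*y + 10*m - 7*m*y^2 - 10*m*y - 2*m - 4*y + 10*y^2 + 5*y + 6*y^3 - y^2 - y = -14*m^3 + 6*m^2 + 6*y^3 + y^2*(9 - 7*m) + y*(-45*m^2 + 21*m)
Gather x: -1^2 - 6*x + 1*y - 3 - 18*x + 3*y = -24*x + 4*y - 4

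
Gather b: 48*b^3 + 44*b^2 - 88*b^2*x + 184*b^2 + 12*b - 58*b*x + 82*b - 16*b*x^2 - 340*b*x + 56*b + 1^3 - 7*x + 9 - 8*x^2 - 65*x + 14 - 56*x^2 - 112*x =48*b^3 + b^2*(228 - 88*x) + b*(-16*x^2 - 398*x + 150) - 64*x^2 - 184*x + 24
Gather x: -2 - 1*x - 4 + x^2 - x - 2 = x^2 - 2*x - 8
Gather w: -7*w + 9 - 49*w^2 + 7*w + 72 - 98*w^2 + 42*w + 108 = -147*w^2 + 42*w + 189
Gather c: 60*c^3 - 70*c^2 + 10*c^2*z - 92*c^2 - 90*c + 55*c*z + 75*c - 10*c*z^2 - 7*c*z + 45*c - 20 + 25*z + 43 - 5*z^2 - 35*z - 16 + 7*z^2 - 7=60*c^3 + c^2*(10*z - 162) + c*(-10*z^2 + 48*z + 30) + 2*z^2 - 10*z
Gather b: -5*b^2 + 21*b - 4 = -5*b^2 + 21*b - 4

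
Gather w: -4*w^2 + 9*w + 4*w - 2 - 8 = -4*w^2 + 13*w - 10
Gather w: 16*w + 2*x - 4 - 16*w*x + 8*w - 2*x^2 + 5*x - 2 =w*(24 - 16*x) - 2*x^2 + 7*x - 6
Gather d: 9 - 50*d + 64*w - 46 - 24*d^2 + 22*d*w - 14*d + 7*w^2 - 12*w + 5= -24*d^2 + d*(22*w - 64) + 7*w^2 + 52*w - 32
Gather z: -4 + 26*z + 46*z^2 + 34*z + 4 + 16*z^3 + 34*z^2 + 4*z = 16*z^3 + 80*z^2 + 64*z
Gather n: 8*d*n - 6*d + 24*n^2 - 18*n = -6*d + 24*n^2 + n*(8*d - 18)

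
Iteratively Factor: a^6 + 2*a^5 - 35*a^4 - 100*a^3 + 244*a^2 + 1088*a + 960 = (a - 5)*(a^5 + 7*a^4 - 100*a^2 - 256*a - 192) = (a - 5)*(a - 4)*(a^4 + 11*a^3 + 44*a^2 + 76*a + 48) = (a - 5)*(a - 4)*(a + 4)*(a^3 + 7*a^2 + 16*a + 12) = (a - 5)*(a - 4)*(a + 2)*(a + 4)*(a^2 + 5*a + 6) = (a - 5)*(a - 4)*(a + 2)*(a + 3)*(a + 4)*(a + 2)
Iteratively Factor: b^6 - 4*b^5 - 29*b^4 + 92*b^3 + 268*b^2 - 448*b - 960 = (b + 2)*(b^5 - 6*b^4 - 17*b^3 + 126*b^2 + 16*b - 480) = (b - 3)*(b + 2)*(b^4 - 3*b^3 - 26*b^2 + 48*b + 160) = (b - 5)*(b - 3)*(b + 2)*(b^3 + 2*b^2 - 16*b - 32) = (b - 5)*(b - 3)*(b + 2)*(b + 4)*(b^2 - 2*b - 8) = (b - 5)*(b - 4)*(b - 3)*(b + 2)*(b + 4)*(b + 2)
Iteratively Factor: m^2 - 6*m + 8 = (m - 4)*(m - 2)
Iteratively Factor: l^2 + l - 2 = (l + 2)*(l - 1)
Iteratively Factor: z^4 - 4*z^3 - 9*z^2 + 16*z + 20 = (z - 2)*(z^3 - 2*z^2 - 13*z - 10) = (z - 2)*(z + 2)*(z^2 - 4*z - 5) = (z - 2)*(z + 1)*(z + 2)*(z - 5)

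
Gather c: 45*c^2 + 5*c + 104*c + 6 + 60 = 45*c^2 + 109*c + 66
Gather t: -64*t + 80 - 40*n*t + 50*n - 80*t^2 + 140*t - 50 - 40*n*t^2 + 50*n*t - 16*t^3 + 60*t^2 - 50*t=50*n - 16*t^3 + t^2*(-40*n - 20) + t*(10*n + 26) + 30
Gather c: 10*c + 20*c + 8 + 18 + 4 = 30*c + 30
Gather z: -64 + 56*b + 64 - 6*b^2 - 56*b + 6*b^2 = 0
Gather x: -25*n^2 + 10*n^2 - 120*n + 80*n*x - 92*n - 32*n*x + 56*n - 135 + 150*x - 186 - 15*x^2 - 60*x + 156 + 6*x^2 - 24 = -15*n^2 - 156*n - 9*x^2 + x*(48*n + 90) - 189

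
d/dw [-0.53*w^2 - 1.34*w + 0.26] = -1.06*w - 1.34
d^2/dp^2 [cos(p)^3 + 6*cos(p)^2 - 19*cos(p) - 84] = 73*cos(p)/4 - 12*cos(2*p) - 9*cos(3*p)/4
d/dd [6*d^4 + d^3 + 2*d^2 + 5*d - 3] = 24*d^3 + 3*d^2 + 4*d + 5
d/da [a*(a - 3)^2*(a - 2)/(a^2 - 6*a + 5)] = 2*(a^5 - 13*a^4 + 58*a^3 - 114*a^2 + 105*a - 45)/(a^4 - 12*a^3 + 46*a^2 - 60*a + 25)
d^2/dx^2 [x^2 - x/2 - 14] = 2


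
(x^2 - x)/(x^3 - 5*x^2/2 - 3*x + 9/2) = 2*x/(2*x^2 - 3*x - 9)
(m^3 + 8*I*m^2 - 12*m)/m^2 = m + 8*I - 12/m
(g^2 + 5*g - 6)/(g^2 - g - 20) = (-g^2 - 5*g + 6)/(-g^2 + g + 20)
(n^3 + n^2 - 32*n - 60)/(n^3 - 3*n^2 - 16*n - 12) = (n + 5)/(n + 1)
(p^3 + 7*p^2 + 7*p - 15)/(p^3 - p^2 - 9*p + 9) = (p + 5)/(p - 3)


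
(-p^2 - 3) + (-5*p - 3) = -p^2 - 5*p - 6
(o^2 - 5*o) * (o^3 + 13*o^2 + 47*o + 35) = o^5 + 8*o^4 - 18*o^3 - 200*o^2 - 175*o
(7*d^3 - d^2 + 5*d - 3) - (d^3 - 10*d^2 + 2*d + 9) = 6*d^3 + 9*d^2 + 3*d - 12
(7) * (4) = 28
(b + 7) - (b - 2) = 9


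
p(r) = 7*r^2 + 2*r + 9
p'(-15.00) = -208.00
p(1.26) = 22.63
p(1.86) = 36.94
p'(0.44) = 8.16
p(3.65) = 109.56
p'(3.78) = 54.92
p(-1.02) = 14.24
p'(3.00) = 44.00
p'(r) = 14*r + 2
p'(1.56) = 23.84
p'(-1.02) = -12.28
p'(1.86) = 28.04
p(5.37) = 221.60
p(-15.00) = 1554.00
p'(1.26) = 19.64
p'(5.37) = 77.18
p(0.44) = 11.24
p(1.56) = 29.16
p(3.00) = 78.00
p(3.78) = 116.58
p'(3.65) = 53.10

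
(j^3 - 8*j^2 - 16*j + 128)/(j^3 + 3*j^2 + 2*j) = (j^3 - 8*j^2 - 16*j + 128)/(j*(j^2 + 3*j + 2))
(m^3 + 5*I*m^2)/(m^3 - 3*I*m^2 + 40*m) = m/(m - 8*I)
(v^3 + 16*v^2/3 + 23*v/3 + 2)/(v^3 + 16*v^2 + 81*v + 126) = (3*v^2 + 7*v + 2)/(3*(v^2 + 13*v + 42))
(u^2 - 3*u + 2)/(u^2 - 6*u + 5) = (u - 2)/(u - 5)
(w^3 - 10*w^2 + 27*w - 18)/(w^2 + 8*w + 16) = (w^3 - 10*w^2 + 27*w - 18)/(w^2 + 8*w + 16)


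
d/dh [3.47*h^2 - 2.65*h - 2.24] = 6.94*h - 2.65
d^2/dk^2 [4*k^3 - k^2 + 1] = 24*k - 2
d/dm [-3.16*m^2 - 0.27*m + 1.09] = -6.32*m - 0.27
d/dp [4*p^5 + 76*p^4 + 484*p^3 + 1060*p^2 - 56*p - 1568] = 20*p^4 + 304*p^3 + 1452*p^2 + 2120*p - 56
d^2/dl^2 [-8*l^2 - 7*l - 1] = -16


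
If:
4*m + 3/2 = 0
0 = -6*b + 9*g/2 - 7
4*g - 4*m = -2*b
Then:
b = -139/132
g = 5/33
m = -3/8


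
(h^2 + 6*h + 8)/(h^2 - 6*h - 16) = (h + 4)/(h - 8)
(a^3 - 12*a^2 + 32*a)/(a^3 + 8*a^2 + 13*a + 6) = a*(a^2 - 12*a + 32)/(a^3 + 8*a^2 + 13*a + 6)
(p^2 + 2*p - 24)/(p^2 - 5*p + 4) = (p + 6)/(p - 1)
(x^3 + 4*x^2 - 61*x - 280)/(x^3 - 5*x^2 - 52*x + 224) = (x + 5)/(x - 4)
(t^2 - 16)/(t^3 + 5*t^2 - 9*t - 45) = (t^2 - 16)/(t^3 + 5*t^2 - 9*t - 45)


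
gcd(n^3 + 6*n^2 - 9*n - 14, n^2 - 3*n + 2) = n - 2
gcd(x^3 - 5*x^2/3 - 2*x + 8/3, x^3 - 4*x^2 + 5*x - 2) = x^2 - 3*x + 2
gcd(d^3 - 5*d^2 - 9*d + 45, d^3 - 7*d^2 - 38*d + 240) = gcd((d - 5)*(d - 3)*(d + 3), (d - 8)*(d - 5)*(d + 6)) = d - 5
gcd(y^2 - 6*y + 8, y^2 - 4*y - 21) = 1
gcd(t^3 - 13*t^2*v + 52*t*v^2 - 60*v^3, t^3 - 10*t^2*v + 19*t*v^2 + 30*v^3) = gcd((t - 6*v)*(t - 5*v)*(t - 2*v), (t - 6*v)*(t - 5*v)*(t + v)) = t^2 - 11*t*v + 30*v^2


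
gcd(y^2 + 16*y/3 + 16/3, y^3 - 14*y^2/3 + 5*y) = 1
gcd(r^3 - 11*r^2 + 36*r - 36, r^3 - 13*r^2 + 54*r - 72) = r^2 - 9*r + 18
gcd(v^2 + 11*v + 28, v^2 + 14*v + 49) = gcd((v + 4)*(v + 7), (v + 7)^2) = v + 7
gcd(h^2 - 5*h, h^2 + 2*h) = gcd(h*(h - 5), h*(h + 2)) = h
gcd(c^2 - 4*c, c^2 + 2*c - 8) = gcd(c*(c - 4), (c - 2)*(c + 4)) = 1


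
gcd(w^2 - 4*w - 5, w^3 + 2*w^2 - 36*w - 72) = 1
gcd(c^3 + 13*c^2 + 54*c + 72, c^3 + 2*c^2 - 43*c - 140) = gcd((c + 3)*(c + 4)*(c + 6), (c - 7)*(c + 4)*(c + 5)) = c + 4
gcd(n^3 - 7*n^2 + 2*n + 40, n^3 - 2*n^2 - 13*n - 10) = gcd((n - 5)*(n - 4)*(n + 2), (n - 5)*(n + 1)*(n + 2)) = n^2 - 3*n - 10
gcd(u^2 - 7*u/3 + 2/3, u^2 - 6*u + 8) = u - 2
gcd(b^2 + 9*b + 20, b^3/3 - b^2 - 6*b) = 1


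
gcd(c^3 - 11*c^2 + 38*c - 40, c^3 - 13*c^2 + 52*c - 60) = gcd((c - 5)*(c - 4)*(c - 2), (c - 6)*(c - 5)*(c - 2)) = c^2 - 7*c + 10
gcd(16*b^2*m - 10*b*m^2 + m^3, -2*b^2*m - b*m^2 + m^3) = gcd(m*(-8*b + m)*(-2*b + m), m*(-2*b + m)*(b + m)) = 2*b*m - m^2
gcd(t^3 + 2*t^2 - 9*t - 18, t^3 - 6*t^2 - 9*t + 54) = t^2 - 9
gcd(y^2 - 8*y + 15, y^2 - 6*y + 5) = y - 5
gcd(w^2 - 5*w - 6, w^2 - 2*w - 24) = w - 6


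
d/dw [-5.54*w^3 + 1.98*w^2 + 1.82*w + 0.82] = -16.62*w^2 + 3.96*w + 1.82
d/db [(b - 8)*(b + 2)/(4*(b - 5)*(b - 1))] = 21*(b - 3)/(2*(b^4 - 12*b^3 + 46*b^2 - 60*b + 25))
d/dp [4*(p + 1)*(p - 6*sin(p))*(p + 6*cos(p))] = -4*(p + 1)*(p - 6*sin(p))*(6*sin(p) - 1) - 4*(p + 1)*(p + 6*cos(p))*(6*cos(p) - 1) + 4*(p - 6*sin(p))*(p + 6*cos(p))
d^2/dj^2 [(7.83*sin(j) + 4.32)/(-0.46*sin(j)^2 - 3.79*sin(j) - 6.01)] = (1.656828*sin(j)^5 - 9.99437400000002*sin(j)^4 - 110.6001*sin(j)^3 - 169.555005*sin(j)^2 + 269.111835*sin(j) + 256.482234)/(0.46*sin(j)^2 + 3.79*sin(j) + 6.01)^3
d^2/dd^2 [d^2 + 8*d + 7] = 2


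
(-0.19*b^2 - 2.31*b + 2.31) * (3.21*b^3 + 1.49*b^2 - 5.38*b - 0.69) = -0.6099*b^5 - 7.6982*b^4 + 4.9954*b^3 + 16.0008*b^2 - 10.8339*b - 1.5939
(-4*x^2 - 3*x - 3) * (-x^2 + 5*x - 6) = 4*x^4 - 17*x^3 + 12*x^2 + 3*x + 18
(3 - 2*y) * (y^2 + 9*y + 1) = -2*y^3 - 15*y^2 + 25*y + 3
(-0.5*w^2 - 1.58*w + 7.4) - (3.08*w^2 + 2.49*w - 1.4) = -3.58*w^2 - 4.07*w + 8.8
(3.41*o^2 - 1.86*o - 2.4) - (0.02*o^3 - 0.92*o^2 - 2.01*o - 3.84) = -0.02*o^3 + 4.33*o^2 + 0.15*o + 1.44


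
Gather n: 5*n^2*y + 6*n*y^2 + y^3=5*n^2*y + 6*n*y^2 + y^3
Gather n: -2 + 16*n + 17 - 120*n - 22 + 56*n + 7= -48*n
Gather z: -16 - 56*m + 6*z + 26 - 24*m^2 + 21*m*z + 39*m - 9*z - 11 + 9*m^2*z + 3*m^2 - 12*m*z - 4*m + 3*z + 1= -21*m^2 - 21*m + z*(9*m^2 + 9*m)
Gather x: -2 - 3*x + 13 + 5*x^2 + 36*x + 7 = 5*x^2 + 33*x + 18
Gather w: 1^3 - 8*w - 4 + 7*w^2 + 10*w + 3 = 7*w^2 + 2*w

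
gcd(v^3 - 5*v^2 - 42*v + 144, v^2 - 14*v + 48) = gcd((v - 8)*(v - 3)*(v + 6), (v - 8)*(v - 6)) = v - 8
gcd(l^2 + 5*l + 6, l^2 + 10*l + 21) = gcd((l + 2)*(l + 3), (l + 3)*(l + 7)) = l + 3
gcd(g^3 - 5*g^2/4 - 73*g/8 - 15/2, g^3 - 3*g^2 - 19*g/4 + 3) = g^2 - 5*g/2 - 6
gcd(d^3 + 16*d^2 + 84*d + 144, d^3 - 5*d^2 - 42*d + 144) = d + 6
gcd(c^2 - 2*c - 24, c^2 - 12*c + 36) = c - 6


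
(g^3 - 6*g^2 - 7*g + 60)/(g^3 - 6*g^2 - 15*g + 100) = (g^2 - g - 12)/(g^2 - g - 20)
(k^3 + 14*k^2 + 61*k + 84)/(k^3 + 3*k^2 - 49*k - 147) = (k + 4)/(k - 7)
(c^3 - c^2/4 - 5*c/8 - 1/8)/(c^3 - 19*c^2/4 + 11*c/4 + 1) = (c + 1/2)/(c - 4)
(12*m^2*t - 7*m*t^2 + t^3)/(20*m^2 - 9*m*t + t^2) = t*(-3*m + t)/(-5*m + t)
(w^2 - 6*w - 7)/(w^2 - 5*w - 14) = (w + 1)/(w + 2)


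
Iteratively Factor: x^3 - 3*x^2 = (x)*(x^2 - 3*x) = x*(x - 3)*(x)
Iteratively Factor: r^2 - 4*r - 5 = (r - 5)*(r + 1)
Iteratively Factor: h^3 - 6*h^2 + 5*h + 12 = (h - 3)*(h^2 - 3*h - 4) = (h - 4)*(h - 3)*(h + 1)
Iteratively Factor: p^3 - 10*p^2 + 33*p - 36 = (p - 3)*(p^2 - 7*p + 12) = (p - 3)^2*(p - 4)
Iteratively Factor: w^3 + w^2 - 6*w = (w + 3)*(w^2 - 2*w) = w*(w + 3)*(w - 2)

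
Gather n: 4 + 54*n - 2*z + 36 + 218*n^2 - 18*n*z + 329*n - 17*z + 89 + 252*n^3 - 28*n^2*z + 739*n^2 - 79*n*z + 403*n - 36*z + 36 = 252*n^3 + n^2*(957 - 28*z) + n*(786 - 97*z) - 55*z + 165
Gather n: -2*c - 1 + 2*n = -2*c + 2*n - 1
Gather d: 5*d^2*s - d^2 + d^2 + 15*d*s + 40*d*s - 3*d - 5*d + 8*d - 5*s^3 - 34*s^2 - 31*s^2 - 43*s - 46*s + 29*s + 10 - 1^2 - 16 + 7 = 5*d^2*s + 55*d*s - 5*s^3 - 65*s^2 - 60*s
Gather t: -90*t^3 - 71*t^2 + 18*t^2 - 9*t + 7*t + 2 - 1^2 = -90*t^3 - 53*t^2 - 2*t + 1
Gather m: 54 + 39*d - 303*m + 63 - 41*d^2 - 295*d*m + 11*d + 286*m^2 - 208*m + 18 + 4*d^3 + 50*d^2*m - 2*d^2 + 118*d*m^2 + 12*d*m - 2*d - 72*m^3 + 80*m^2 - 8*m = 4*d^3 - 43*d^2 + 48*d - 72*m^3 + m^2*(118*d + 366) + m*(50*d^2 - 283*d - 519) + 135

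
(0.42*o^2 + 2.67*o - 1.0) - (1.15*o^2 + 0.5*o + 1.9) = -0.73*o^2 + 2.17*o - 2.9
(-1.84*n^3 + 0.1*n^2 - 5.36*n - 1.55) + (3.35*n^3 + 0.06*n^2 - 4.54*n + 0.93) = 1.51*n^3 + 0.16*n^2 - 9.9*n - 0.62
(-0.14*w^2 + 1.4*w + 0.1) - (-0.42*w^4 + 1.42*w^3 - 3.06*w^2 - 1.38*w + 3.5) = 0.42*w^4 - 1.42*w^3 + 2.92*w^2 + 2.78*w - 3.4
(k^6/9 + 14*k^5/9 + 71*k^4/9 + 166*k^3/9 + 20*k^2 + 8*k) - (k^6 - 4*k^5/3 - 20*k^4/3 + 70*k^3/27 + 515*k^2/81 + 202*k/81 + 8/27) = -8*k^6/9 + 26*k^5/9 + 131*k^4/9 + 428*k^3/27 + 1105*k^2/81 + 446*k/81 - 8/27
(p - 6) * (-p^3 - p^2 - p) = -p^4 + 5*p^3 + 5*p^2 + 6*p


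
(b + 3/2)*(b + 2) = b^2 + 7*b/2 + 3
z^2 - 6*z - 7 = (z - 7)*(z + 1)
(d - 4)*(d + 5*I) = d^2 - 4*d + 5*I*d - 20*I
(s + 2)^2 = s^2 + 4*s + 4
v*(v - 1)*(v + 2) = v^3 + v^2 - 2*v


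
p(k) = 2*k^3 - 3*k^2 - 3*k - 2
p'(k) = 6*k^2 - 6*k - 3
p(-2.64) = -51.79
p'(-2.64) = 54.66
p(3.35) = 29.47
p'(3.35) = 44.24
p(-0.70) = -2.06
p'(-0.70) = 4.14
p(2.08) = -3.22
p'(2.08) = 10.48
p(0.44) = -3.73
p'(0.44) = -4.48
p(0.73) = -5.01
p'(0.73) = -4.18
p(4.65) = 120.27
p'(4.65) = 98.84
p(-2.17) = -30.05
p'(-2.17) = 38.27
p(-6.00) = -524.00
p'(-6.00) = 249.00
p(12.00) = 2986.00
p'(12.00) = 789.00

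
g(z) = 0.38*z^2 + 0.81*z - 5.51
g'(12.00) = 9.93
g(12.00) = 58.93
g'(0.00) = 0.81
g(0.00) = -5.51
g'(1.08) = 1.63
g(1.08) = -4.19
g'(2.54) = 2.74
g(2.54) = -1.00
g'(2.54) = 2.74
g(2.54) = -1.00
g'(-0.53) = 0.41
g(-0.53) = -5.83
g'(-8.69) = -5.79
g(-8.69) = 16.15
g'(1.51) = 1.96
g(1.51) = -3.42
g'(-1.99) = -0.70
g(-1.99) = -5.62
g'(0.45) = 1.15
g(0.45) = -5.07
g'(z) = 0.76*z + 0.81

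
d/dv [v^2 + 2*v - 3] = 2*v + 2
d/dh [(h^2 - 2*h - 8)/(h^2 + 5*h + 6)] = 7/(h^2 + 6*h + 9)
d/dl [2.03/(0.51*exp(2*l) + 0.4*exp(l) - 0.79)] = (-2.0706*exp(l) - 0.812)*exp(l)/(0.51*exp(2*l) + 0.4*exp(l) - 0.79)^2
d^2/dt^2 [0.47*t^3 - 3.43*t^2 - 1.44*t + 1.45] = 2.82*t - 6.86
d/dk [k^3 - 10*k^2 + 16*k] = 3*k^2 - 20*k + 16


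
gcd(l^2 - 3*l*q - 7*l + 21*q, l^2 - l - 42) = l - 7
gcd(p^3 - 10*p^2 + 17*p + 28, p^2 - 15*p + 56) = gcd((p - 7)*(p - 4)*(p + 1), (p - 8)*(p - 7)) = p - 7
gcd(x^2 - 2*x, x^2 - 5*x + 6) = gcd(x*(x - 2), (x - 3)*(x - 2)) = x - 2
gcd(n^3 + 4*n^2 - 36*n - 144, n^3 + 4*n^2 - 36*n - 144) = n^3 + 4*n^2 - 36*n - 144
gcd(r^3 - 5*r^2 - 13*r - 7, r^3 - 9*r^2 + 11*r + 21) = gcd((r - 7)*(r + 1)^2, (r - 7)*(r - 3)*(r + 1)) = r^2 - 6*r - 7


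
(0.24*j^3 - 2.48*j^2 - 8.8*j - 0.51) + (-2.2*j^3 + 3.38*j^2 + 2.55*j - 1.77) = -1.96*j^3 + 0.9*j^2 - 6.25*j - 2.28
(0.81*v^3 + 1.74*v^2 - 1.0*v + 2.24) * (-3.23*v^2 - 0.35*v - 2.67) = -2.6163*v^5 - 5.9037*v^4 + 0.4583*v^3 - 11.531*v^2 + 1.886*v - 5.9808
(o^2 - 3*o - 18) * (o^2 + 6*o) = o^4 + 3*o^3 - 36*o^2 - 108*o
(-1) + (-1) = -2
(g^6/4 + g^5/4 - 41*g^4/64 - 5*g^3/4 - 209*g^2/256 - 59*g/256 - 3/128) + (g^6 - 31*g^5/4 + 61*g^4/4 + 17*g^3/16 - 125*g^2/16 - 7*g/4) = 5*g^6/4 - 15*g^5/2 + 935*g^4/64 - 3*g^3/16 - 2209*g^2/256 - 507*g/256 - 3/128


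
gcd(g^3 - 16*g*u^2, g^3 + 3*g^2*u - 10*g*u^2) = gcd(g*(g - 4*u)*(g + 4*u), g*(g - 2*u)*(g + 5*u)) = g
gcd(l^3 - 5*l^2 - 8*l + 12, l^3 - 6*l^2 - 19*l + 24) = l - 1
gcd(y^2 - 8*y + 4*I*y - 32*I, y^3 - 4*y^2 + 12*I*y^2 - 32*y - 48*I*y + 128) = y + 4*I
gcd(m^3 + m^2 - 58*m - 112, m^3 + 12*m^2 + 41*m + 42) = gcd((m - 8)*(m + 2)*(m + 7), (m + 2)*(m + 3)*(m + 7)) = m^2 + 9*m + 14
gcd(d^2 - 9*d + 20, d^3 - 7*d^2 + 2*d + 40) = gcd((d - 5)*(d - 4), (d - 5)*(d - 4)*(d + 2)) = d^2 - 9*d + 20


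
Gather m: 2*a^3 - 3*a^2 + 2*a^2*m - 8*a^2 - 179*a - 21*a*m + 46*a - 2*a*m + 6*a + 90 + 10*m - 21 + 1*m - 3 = 2*a^3 - 11*a^2 - 127*a + m*(2*a^2 - 23*a + 11) + 66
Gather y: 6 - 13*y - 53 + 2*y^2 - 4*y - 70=2*y^2 - 17*y - 117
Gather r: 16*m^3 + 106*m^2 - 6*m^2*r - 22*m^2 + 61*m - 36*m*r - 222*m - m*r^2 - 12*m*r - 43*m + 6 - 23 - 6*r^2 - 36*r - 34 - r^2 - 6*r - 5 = 16*m^3 + 84*m^2 - 204*m + r^2*(-m - 7) + r*(-6*m^2 - 48*m - 42) - 56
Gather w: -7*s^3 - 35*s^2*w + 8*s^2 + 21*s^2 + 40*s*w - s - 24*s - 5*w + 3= -7*s^3 + 29*s^2 - 25*s + w*(-35*s^2 + 40*s - 5) + 3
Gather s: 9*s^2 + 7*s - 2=9*s^2 + 7*s - 2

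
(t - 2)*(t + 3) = t^2 + t - 6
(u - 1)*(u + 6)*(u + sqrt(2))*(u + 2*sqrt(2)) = u^4 + 3*sqrt(2)*u^3 + 5*u^3 - 2*u^2 + 15*sqrt(2)*u^2 - 18*sqrt(2)*u + 20*u - 24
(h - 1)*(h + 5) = h^2 + 4*h - 5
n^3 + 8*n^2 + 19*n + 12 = (n + 1)*(n + 3)*(n + 4)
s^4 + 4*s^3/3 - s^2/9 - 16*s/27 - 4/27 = (s - 2/3)*(s + 1/3)*(s + 2/3)*(s + 1)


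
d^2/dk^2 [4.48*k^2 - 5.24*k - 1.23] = 8.96000000000000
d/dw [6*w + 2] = 6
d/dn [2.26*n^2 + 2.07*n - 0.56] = 4.52*n + 2.07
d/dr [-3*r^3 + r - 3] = 1 - 9*r^2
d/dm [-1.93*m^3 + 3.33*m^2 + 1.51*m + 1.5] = -5.79*m^2 + 6.66*m + 1.51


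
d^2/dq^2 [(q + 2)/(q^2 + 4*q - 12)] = 2*(3*(-q - 2)*(q^2 + 4*q - 12) + 4*(q + 2)^3)/(q^2 + 4*q - 12)^3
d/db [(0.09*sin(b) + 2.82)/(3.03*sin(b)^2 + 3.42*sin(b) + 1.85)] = (-17.0892*sin(b) + 0.13635*cos(2*b) - 9.61425)*cos(b)/(3.03*sin(b)^2 + 3.42*sin(b) + 1.85)^2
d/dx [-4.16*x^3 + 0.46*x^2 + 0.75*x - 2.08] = -12.48*x^2 + 0.92*x + 0.75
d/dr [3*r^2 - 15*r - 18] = 6*r - 15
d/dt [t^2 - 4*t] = 2*t - 4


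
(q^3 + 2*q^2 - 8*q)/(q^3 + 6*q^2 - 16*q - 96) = q*(q - 2)/(q^2 + 2*q - 24)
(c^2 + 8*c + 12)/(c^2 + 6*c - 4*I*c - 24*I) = (c + 2)/(c - 4*I)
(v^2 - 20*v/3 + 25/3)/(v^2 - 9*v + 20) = (v - 5/3)/(v - 4)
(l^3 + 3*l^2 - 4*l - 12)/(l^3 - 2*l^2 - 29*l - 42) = (l - 2)/(l - 7)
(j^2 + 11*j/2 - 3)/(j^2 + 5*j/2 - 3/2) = (j + 6)/(j + 3)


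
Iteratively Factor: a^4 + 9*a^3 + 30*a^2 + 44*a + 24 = (a + 2)*(a^3 + 7*a^2 + 16*a + 12) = (a + 2)*(a + 3)*(a^2 + 4*a + 4) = (a + 2)^2*(a + 3)*(a + 2)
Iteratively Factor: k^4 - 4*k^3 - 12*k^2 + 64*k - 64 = (k - 4)*(k^3 - 12*k + 16) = (k - 4)*(k - 2)*(k^2 + 2*k - 8) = (k - 4)*(k - 2)^2*(k + 4)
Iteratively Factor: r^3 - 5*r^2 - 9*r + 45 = (r - 5)*(r^2 - 9) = (r - 5)*(r + 3)*(r - 3)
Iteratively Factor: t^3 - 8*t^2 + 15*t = (t - 3)*(t^2 - 5*t) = (t - 5)*(t - 3)*(t)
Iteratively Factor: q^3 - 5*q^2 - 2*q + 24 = (q - 3)*(q^2 - 2*q - 8) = (q - 4)*(q - 3)*(q + 2)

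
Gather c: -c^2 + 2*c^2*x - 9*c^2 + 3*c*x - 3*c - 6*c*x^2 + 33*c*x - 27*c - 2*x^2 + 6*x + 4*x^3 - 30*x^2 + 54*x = c^2*(2*x - 10) + c*(-6*x^2 + 36*x - 30) + 4*x^3 - 32*x^2 + 60*x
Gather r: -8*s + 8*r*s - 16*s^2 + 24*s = 8*r*s - 16*s^2 + 16*s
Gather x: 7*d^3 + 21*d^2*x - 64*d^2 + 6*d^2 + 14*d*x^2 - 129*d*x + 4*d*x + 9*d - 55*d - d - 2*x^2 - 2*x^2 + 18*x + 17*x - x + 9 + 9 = 7*d^3 - 58*d^2 - 47*d + x^2*(14*d - 4) + x*(21*d^2 - 125*d + 34) + 18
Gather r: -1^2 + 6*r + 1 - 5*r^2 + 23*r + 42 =-5*r^2 + 29*r + 42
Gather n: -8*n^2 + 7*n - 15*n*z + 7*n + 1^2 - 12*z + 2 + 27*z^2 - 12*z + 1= -8*n^2 + n*(14 - 15*z) + 27*z^2 - 24*z + 4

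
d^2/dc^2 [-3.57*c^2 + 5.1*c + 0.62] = -7.14000000000000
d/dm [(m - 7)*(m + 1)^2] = (m + 1)*(3*m - 13)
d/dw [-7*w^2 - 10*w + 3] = -14*w - 10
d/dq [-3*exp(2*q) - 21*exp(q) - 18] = (-6*exp(q) - 21)*exp(q)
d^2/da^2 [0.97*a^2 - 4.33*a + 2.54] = 1.94000000000000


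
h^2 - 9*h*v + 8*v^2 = (h - 8*v)*(h - v)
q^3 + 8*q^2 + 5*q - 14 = (q - 1)*(q + 2)*(q + 7)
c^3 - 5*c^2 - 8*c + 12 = (c - 6)*(c - 1)*(c + 2)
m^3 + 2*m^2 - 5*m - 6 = (m - 2)*(m + 1)*(m + 3)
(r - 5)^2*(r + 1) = r^3 - 9*r^2 + 15*r + 25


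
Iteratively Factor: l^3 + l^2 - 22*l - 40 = (l + 4)*(l^2 - 3*l - 10) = (l - 5)*(l + 4)*(l + 2)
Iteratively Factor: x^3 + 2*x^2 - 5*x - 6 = (x + 1)*(x^2 + x - 6) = (x - 2)*(x + 1)*(x + 3)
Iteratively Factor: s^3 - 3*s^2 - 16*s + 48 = (s + 4)*(s^2 - 7*s + 12) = (s - 3)*(s + 4)*(s - 4)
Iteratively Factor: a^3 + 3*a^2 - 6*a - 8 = (a + 1)*(a^2 + 2*a - 8) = (a + 1)*(a + 4)*(a - 2)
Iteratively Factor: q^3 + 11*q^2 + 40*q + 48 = (q + 4)*(q^2 + 7*q + 12) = (q + 4)^2*(q + 3)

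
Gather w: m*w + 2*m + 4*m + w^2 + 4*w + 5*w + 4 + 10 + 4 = 6*m + w^2 + w*(m + 9) + 18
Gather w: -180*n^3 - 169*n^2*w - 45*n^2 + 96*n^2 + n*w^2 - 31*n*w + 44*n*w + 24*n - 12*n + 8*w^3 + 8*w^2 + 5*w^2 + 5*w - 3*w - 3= -180*n^3 + 51*n^2 + 12*n + 8*w^3 + w^2*(n + 13) + w*(-169*n^2 + 13*n + 2) - 3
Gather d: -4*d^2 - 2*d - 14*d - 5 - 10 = -4*d^2 - 16*d - 15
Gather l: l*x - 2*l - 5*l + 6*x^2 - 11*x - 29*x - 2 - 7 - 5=l*(x - 7) + 6*x^2 - 40*x - 14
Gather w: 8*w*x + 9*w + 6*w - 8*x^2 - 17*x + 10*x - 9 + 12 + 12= w*(8*x + 15) - 8*x^2 - 7*x + 15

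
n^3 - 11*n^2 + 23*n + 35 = (n - 7)*(n - 5)*(n + 1)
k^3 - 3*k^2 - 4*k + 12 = (k - 3)*(k - 2)*(k + 2)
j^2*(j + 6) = j^3 + 6*j^2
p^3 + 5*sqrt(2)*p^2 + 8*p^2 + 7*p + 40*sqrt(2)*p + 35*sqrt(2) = (p + 1)*(p + 7)*(p + 5*sqrt(2))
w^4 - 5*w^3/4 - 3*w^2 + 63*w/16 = w*(w - 3/2)^2*(w + 7/4)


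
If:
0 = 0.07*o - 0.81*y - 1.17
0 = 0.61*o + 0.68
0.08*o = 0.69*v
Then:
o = -1.11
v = -0.13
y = -1.54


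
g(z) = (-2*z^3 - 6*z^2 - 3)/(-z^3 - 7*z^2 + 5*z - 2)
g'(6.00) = 0.03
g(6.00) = 1.48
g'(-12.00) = 0.45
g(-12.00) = 3.93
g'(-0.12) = 2.31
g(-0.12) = 1.14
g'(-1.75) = 0.20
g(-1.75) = 0.40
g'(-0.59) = 0.41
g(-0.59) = 0.65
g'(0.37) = 2.81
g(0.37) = 3.38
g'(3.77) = 0.01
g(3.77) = 1.43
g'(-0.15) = 2.04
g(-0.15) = 1.08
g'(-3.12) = 0.38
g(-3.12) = 0.01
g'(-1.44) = 0.18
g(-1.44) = 0.46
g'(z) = (-6*z^2 - 12*z)/(-z^3 - 7*z^2 + 5*z - 2) + (3*z^2 + 14*z - 5)*(-2*z^3 - 6*z^2 - 3)/(-z^3 - 7*z^2 + 5*z - 2)^2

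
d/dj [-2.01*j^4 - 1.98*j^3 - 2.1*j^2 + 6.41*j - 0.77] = -8.04*j^3 - 5.94*j^2 - 4.2*j + 6.41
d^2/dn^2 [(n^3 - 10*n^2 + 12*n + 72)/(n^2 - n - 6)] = 18/(n^3 - 9*n^2 + 27*n - 27)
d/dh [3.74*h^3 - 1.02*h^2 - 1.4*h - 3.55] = 11.22*h^2 - 2.04*h - 1.4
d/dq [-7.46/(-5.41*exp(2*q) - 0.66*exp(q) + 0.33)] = (-80.7172*exp(q) - 4.9236)*exp(q)/(5.41*exp(2*q) + 0.66*exp(q) - 0.33)^2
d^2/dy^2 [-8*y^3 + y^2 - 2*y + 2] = 2 - 48*y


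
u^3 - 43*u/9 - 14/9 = (u - 7/3)*(u + 1/3)*(u + 2)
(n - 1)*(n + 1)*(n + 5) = n^3 + 5*n^2 - n - 5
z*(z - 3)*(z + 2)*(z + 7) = z^4 + 6*z^3 - 13*z^2 - 42*z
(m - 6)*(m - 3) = m^2 - 9*m + 18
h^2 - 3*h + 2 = (h - 2)*(h - 1)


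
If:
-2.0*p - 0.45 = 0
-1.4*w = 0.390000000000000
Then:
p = -0.22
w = -0.28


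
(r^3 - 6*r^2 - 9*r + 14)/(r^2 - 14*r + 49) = (r^2 + r - 2)/(r - 7)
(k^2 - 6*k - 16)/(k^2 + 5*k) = (k^2 - 6*k - 16)/(k*(k + 5))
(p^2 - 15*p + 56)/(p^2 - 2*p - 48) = (p - 7)/(p + 6)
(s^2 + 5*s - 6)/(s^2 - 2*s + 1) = (s + 6)/(s - 1)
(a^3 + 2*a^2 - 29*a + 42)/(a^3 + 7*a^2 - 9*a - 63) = (a - 2)/(a + 3)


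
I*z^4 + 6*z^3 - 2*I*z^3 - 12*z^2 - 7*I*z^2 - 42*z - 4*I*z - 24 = (z - 4)*(z + 1)*(z - 6*I)*(I*z + I)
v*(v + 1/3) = v^2 + v/3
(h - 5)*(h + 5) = h^2 - 25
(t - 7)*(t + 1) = t^2 - 6*t - 7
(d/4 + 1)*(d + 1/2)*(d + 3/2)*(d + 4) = d^4/4 + 5*d^3/2 + 131*d^2/16 + 19*d/2 + 3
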